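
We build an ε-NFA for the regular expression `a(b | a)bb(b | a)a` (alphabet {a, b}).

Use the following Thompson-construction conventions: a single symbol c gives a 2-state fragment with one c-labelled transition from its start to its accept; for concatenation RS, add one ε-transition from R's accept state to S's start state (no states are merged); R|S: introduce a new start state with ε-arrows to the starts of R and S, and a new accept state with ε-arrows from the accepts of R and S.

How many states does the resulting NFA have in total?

By structural recursion:
Each of the 8 symbol leaves contributes a 2-state fragment.
  b | a : 6 states
  b | a : 6 states
  a(b | a)bb(b | a)a : 20 states

20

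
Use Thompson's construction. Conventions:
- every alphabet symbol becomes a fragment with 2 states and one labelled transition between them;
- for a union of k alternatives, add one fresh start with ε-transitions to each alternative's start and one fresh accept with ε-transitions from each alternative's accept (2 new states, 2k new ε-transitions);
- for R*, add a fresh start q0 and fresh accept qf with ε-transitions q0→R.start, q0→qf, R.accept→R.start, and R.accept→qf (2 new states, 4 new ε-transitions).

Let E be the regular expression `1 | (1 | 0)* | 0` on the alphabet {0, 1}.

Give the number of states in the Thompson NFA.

14

Building bottom-up:
Each of the 4 symbol leaves contributes a 2-state fragment.
  1 | 0 — 6 states
  (1 | 0)* — 8 states
  1 | (1 | 0)* | 0 — 14 states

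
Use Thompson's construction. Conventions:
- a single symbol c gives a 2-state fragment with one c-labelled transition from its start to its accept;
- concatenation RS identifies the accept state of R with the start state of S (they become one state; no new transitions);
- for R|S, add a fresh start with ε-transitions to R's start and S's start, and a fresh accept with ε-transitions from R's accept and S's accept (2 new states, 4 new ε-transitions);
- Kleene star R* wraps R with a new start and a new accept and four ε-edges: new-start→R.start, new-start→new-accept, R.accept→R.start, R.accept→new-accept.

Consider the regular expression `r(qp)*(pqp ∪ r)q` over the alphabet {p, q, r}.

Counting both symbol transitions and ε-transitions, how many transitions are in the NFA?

By structural recursion:
Each of the 8 symbol leaves contributes 1 transition (1 symbol, 0 ε).
  qp — 2 transitions (2 symbol, 0 ε)
  (qp)* — 6 transitions (2 symbol, 4 ε)
  pqp — 3 transitions (3 symbol, 0 ε)
  pqp ∪ r — 8 transitions (4 symbol, 4 ε)
  r(qp)*(pqp ∪ r)q — 16 transitions (8 symbol, 8 ε)

16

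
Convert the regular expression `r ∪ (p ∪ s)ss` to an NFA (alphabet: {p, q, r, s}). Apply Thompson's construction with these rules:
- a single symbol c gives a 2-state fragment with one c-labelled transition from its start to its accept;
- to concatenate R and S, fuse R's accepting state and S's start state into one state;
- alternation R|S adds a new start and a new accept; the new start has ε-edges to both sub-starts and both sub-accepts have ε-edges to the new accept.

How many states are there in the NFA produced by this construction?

Building bottom-up:
Each of the 5 symbol leaves contributes a 2-state fragment.
  p ∪ s : 6 states
  (p ∪ s)ss : 8 states
  r ∪ (p ∪ s)ss : 12 states

12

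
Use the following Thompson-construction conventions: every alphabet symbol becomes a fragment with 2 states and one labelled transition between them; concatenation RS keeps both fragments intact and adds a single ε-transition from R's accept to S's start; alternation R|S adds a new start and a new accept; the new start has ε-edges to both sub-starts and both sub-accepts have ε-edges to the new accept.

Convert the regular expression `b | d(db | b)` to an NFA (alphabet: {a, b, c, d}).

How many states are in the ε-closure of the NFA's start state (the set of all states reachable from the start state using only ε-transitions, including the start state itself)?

Compute the ε-closure size of each fragment's start state recursively; a symbol fragment's start has no outgoing ε-edge, so its closure is just itself (size 1).
  db — same as the first factor's closure: |closure| = 1
  db | b — new start ε-reaches every alternative's start; none of them accept ε, so the new accept is not reached: |closure| = 1 + 1 + 1 = 3
  d(db | b) — same as the first factor's closure: |closure| = 1
  b | d(db | b) — new start ε-reaches every alternative's start; none of them accept ε, so the new accept is not reached: |closure| = 1 + 1 + 1 = 3

3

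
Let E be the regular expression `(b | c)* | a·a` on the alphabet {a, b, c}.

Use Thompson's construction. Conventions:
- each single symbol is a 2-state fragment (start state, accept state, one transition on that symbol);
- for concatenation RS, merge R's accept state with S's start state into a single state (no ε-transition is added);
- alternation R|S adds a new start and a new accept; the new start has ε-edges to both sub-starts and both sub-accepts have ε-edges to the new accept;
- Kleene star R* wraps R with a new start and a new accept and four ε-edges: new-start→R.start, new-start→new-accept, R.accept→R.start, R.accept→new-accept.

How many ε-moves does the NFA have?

Building bottom-up:
Each of the 4 symbol leaves contributes 0 ε-transitions.
  b | c — 4 ε-transitions
  (b | c)* — 8 ε-transitions
  a·a — 0 ε-transitions
  (b | c)* | a·a — 12 ε-transitions

12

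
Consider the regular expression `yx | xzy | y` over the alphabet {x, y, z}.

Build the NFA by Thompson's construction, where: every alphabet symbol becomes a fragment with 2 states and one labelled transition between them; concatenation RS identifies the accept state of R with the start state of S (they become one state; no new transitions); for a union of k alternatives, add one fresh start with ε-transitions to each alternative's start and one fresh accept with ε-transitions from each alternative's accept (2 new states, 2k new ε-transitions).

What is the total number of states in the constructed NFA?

Recursing over subexpressions:
Each of the 6 symbol leaves contributes a 2-state fragment.
  yx — 3 states
  xzy — 4 states
  yx | xzy | y — 11 states

11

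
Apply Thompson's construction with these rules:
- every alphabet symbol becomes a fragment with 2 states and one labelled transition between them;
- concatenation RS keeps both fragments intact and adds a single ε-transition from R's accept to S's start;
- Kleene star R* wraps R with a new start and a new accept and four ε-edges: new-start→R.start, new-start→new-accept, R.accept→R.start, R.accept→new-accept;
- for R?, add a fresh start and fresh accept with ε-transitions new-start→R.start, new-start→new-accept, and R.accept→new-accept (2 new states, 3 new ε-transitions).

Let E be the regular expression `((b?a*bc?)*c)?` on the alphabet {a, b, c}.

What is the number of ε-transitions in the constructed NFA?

21

Bottom-up over the parse tree:
Each of the 5 symbol leaves contributes 0 ε-transitions.
  b? — 3 ε-transitions
  a* — 4 ε-transitions
  c? — 3 ε-transitions
  b?a*bc? — 13 ε-transitions
  (b?a*bc?)* — 17 ε-transitions
  (b?a*bc?)*c — 18 ε-transitions
  ((b?a*bc?)*c)? — 21 ε-transitions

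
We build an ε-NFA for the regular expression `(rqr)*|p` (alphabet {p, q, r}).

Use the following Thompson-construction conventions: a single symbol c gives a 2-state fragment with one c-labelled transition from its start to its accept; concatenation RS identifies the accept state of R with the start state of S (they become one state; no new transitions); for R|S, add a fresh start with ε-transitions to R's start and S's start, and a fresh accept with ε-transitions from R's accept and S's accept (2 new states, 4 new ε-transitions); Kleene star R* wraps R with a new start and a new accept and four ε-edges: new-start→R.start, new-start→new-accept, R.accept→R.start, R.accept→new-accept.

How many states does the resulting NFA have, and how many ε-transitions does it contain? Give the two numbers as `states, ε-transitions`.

10, 8

Building bottom-up:
Each of the 4 symbol leaves contributes 2 states and 0 ε-transitions.
  rqr → 4 states, 0 ε-transitions
  (rqr)* → 6 states, 4 ε-transitions
  (rqr)*|p → 10 states, 8 ε-transitions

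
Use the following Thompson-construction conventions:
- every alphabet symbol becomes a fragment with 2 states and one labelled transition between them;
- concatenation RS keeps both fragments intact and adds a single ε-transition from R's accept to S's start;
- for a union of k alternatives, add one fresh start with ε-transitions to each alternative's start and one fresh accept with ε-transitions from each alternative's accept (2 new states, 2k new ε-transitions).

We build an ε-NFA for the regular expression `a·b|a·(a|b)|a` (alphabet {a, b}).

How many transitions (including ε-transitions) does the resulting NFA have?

18

Recursing over subexpressions:
Each of the 6 symbol leaves contributes 1 transition (1 symbol, 0 ε).
  a·b : 3 transitions (2 symbol, 1 ε)
  a|b : 6 transitions (2 symbol, 4 ε)
  a·(a|b) : 8 transitions (3 symbol, 5 ε)
  a·b|a·(a|b)|a : 18 transitions (6 symbol, 12 ε)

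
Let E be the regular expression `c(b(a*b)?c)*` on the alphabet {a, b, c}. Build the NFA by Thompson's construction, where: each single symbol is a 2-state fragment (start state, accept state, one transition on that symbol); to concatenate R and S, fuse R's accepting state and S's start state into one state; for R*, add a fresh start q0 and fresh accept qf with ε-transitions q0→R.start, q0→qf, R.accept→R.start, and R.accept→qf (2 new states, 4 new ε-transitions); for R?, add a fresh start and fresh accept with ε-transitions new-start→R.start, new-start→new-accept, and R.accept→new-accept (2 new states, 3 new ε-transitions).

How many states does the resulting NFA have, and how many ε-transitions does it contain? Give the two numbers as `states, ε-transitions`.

Per subexpression:
Each of the 5 symbol leaves contributes 2 states and 0 ε-transitions.
  a* = 4 states, 4 ε-transitions
  a*b = 5 states, 4 ε-transitions
  (a*b)? = 7 states, 7 ε-transitions
  b(a*b)?c = 9 states, 7 ε-transitions
  (b(a*b)?c)* = 11 states, 11 ε-transitions
  c(b(a*b)?c)* = 12 states, 11 ε-transitions

12, 11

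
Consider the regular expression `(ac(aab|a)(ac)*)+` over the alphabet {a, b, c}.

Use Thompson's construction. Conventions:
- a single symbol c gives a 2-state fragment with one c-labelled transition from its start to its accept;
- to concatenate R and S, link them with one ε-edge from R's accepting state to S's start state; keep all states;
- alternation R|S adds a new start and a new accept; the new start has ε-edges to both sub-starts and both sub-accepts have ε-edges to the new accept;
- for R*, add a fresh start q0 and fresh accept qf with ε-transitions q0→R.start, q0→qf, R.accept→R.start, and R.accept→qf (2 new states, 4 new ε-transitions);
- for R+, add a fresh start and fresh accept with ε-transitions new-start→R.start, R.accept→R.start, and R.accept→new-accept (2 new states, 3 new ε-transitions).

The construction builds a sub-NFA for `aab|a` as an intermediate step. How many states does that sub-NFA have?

Fragment for `aab|a`:
Each of the 4 symbol leaves contributes a 2-state fragment.
  aab = 6 states
  aab|a = 10 states

10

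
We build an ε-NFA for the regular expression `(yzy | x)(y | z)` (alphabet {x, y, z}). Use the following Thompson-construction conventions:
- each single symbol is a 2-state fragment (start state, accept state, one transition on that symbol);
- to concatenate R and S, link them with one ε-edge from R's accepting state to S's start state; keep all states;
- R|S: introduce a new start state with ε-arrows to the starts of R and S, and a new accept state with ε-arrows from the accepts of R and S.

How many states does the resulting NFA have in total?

Per subexpression:
Each of the 6 symbol leaves contributes a 2-state fragment.
  yzy = 6 states
  yzy | x = 10 states
  y | z = 6 states
  (yzy | x)(y | z) = 16 states

16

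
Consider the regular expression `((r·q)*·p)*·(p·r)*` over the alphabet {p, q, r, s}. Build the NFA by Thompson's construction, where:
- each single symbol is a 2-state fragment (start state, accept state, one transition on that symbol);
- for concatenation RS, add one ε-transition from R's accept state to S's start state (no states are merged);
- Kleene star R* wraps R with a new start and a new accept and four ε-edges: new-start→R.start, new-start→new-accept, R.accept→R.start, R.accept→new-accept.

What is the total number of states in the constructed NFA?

16

By structural recursion:
Each of the 5 symbol leaves contributes a 2-state fragment.
  r·q : 4 states
  (r·q)* : 6 states
  (r·q)*·p : 8 states
  ((r·q)*·p)* : 10 states
  p·r : 4 states
  (p·r)* : 6 states
  ((r·q)*·p)*·(p·r)* : 16 states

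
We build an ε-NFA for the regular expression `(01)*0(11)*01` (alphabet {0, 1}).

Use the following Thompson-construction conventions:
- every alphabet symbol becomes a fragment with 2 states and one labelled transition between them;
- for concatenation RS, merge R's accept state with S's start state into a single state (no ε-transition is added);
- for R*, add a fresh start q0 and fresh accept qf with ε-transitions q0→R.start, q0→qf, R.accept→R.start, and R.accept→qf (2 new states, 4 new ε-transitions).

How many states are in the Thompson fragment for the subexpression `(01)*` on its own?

5

Fragment for `(01)*`:
Each of the 2 symbol leaves contributes a 2-state fragment.
  01 — 3 states
  (01)* — 5 states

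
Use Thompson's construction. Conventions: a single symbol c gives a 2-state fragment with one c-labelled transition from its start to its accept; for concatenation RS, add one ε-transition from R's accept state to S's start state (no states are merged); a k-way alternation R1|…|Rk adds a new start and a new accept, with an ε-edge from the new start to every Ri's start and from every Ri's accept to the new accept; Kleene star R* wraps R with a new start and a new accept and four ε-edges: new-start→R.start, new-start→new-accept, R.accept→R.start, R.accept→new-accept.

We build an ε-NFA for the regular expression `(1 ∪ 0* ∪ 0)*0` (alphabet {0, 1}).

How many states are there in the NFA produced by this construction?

14

Building bottom-up:
Each of the 4 symbol leaves contributes a 2-state fragment.
  0* = 4 states
  1 ∪ 0* ∪ 0 = 10 states
  (1 ∪ 0* ∪ 0)* = 12 states
  (1 ∪ 0* ∪ 0)*0 = 14 states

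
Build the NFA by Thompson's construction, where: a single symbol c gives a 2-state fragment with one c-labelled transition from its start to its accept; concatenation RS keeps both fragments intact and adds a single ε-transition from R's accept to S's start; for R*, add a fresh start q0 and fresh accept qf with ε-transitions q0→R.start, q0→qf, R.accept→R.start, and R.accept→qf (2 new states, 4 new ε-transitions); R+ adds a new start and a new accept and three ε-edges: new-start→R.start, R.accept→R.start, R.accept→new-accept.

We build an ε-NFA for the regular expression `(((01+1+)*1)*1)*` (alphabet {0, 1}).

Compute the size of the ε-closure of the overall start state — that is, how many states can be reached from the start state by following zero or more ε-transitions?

9

Compute the ε-closure size of each fragment's start state recursively; a symbol fragment's start has no outgoing ε-edge, so its closure is just itself (size 1).
  1+ : |closure| = 1 + 1 = 2 (the body doesn't accept ε, so the new accept is not reached)
  1+ : new start ε-reaches only the body's start; the new accept needs a symbol first: |closure| = 1 + 1 = 2
  01+1+ : same as the first factor's closure: |closure| = 1
  (01+1+)* : |closure| = 1 (new start) + 1 (body) + 1 (new accept) = 3
  (01+1+)*1 : |closure| = 3 + 1 = 4 (closure spills across the concat boundary because the left factor accepts ε)
  ((01+1+)*1)* : new start has ε-edges to the inner start and to the new accept, so |closure| = 2 + 4 = 6
  ((01+1+)*1)*1 : the left operand accepts ε, so the closure extends into the next operand (via the concat ε-link); |closure| = 6 + 1 = 7
  (((01+1+)*1)*1)* : new start has ε-edges to the inner start and to the new accept, so |closure| = 2 + 7 = 9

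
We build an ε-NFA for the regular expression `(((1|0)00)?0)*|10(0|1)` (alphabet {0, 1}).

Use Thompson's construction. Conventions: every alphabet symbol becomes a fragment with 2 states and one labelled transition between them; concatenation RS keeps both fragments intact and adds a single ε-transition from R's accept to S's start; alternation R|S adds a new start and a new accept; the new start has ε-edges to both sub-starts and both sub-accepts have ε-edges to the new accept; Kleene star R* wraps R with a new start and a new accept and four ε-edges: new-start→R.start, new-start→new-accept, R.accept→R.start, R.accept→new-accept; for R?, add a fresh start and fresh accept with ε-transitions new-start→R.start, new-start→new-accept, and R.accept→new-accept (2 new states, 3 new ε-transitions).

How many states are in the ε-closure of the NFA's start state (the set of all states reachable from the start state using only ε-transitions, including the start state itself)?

Work bottom-up. For each fragment F, track |ε-closure(F.start)| and whether F's accept lies in that closure (i.e. whether F accepts ε). A single-symbol fragment has closure size 1 and does not accept ε.
  1|0 : new start ε-reaches every alternative's start; none of them accept ε, so the new accept is not reached: C = 1 + 1 + 1 = 3
  (1|0)00 : C equals the left operand's closure size = 3 (its accept is not ε-reachable, so the closure stops there)
  ((1|0)00)? : C = 1 (new start) + 3 (body) + 1 (new accept, via ε) = 5
  ((1|0)00)?0 : the left operand accepts ε, so the closure extends into the next operand (via the concat ε-link); C = 5 + 1 = 6
  (((1|0)00)?0)* : the star's fresh start ε-reaches both the body's start and the fresh accept: C = 2 + 6 = 8
  0|1 : new start ε-reaches every alternative's start; none of them accept ε, so the new accept is not reached: C = 1 + 1 + 1 = 3
  10(0|1) : C equals the left operand's closure size = 1 (its accept is not ε-reachable, so the closure stops there)
  (((1|0)00)?0)*|10(0|1) : new start ε-reaches every alternative's start; at least one alternative accepts ε, so the union's new accept is reached too: C = 1 + 8 + 1 + 1 = 11

11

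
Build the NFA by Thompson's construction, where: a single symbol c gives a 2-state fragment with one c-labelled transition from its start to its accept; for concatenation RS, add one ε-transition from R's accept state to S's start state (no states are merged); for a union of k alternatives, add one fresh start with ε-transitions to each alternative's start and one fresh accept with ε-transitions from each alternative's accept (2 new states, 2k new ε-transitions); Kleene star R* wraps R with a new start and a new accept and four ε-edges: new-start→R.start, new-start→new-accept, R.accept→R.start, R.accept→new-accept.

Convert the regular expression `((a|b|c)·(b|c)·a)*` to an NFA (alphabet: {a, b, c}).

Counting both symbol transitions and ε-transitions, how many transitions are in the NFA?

22

Bottom-up over the parse tree:
Each of the 6 symbol leaves contributes 1 transition (1 symbol, 0 ε).
  a|b|c — 9 transitions (3 symbol, 6 ε)
  b|c — 6 transitions (2 symbol, 4 ε)
  (a|b|c)·(b|c)·a — 18 transitions (6 symbol, 12 ε)
  ((a|b|c)·(b|c)·a)* — 22 transitions (6 symbol, 16 ε)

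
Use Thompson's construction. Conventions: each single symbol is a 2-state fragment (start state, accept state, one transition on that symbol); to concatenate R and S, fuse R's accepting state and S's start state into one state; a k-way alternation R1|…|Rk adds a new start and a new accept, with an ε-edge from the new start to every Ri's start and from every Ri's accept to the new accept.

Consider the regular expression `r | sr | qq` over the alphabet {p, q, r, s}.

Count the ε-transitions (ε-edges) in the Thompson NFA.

6

Per subexpression:
Each of the 5 symbol leaves contributes 0 ε-transitions.
  sr — 0 ε-transitions
  qq — 0 ε-transitions
  r | sr | qq — 6 ε-transitions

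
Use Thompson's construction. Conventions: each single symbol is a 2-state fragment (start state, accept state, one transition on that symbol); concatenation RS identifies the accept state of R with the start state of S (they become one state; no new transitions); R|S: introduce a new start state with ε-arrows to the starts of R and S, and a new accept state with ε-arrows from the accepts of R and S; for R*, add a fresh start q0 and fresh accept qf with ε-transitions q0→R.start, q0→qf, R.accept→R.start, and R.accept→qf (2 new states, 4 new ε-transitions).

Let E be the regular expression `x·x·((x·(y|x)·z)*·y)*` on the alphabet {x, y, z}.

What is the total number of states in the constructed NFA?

Building bottom-up:
Each of the 7 symbol leaves contributes a 2-state fragment.
  y|x → 6 states
  x·(y|x)·z → 8 states
  (x·(y|x)·z)* → 10 states
  (x·(y|x)·z)*·y → 11 states
  ((x·(y|x)·z)*·y)* → 13 states
  x·x·((x·(y|x)·z)*·y)* → 15 states

15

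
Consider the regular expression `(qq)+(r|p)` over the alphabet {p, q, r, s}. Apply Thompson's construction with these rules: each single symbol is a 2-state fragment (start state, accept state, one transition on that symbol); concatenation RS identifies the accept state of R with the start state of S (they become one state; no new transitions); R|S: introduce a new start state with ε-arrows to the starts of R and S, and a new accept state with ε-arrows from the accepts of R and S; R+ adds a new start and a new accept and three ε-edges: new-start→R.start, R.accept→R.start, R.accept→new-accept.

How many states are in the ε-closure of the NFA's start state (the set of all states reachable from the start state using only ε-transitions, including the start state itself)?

2

Compute the ε-closure size of each fragment's start state recursively; a symbol fragment's start has no outgoing ε-edge, so its closure is just itself (size 1).
  qq — same as the first factor's closure: C = 1
  (qq)+ — C = 1 + 1 = 2 (the body doesn't accept ε, so the new accept is not reached)
  r|p — C = 1 + 1 + 1 = 3 (the new accept is not ε-reachable since no branch accepts ε)
  (qq)+(r|p) — same as the first factor's closure: C = 2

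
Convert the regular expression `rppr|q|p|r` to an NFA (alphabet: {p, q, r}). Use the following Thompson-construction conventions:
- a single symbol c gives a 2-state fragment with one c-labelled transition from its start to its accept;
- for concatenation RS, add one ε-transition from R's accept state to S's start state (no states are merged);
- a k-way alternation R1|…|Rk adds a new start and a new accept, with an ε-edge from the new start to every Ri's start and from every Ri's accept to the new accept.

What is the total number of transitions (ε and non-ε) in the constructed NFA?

Building bottom-up:
Each of the 7 symbol leaves contributes 1 transition (1 symbol, 0 ε).
  rppr — 7 transitions (4 symbol, 3 ε)
  rppr|q|p|r — 18 transitions (7 symbol, 11 ε)

18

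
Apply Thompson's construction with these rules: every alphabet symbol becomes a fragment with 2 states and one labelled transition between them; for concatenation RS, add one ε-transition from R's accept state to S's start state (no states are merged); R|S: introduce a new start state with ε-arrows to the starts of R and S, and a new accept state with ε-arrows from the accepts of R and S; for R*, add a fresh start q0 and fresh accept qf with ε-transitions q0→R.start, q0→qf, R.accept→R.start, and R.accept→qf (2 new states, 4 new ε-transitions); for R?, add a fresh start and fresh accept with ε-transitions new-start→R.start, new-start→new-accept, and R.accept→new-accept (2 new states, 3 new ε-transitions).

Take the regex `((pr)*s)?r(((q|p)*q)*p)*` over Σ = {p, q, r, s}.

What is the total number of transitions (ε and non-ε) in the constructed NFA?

Building bottom-up:
Each of the 8 symbol leaves contributes 1 transition (1 symbol, 0 ε).
  pr → 3 transitions (2 symbol, 1 ε)
  (pr)* → 7 transitions (2 symbol, 5 ε)
  (pr)*s → 9 transitions (3 symbol, 6 ε)
  ((pr)*s)? → 12 transitions (3 symbol, 9 ε)
  q|p → 6 transitions (2 symbol, 4 ε)
  (q|p)* → 10 transitions (2 symbol, 8 ε)
  (q|p)*q → 12 transitions (3 symbol, 9 ε)
  ((q|p)*q)* → 16 transitions (3 symbol, 13 ε)
  ((q|p)*q)*p → 18 transitions (4 symbol, 14 ε)
  (((q|p)*q)*p)* → 22 transitions (4 symbol, 18 ε)
  ((pr)*s)?r(((q|p)*q)*p)* → 37 transitions (8 symbol, 29 ε)

37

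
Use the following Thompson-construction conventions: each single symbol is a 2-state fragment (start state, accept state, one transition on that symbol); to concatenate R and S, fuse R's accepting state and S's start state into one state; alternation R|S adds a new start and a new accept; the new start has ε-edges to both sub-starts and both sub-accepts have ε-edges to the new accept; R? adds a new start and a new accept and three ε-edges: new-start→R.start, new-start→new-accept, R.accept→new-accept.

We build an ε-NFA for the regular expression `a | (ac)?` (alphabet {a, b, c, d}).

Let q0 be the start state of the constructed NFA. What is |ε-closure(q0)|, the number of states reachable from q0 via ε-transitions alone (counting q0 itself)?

6

Compute the ε-closure size of each fragment's start state recursively; a symbol fragment's start has no outgoing ε-edge, so its closure is just itself (size 1).
  ac : C equals the left operand's closure size = 1 (its accept is not ε-reachable, so the closure stops there)
  (ac)? : new start has ε-edges to the inner start and to the new accept, so C = 2 + 1 = 3
  a | (ac)? : new start ε-reaches every alternative's start; at least one alternative accepts ε, so the union's new accept is reached too: C = 1 + 1 + 3 + 1 = 6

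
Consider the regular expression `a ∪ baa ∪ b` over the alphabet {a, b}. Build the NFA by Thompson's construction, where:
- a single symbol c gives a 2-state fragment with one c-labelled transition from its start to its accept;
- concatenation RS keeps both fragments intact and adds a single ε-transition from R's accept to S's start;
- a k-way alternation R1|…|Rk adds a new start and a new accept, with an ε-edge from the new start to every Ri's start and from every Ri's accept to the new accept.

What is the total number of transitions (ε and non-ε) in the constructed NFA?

13

Building bottom-up:
Each of the 5 symbol leaves contributes 1 transition (1 symbol, 0 ε).
  baa — 5 transitions (3 symbol, 2 ε)
  a ∪ baa ∪ b — 13 transitions (5 symbol, 8 ε)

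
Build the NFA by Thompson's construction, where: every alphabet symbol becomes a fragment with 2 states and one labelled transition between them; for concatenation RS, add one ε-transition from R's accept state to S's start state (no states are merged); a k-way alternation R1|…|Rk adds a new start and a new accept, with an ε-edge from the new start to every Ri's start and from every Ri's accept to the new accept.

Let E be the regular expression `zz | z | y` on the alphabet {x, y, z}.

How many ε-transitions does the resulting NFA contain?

Bottom-up over the parse tree:
Each of the 4 symbol leaves contributes 0 ε-transitions.
  zz → 1 ε-transition
  zz | z | y → 7 ε-transitions

7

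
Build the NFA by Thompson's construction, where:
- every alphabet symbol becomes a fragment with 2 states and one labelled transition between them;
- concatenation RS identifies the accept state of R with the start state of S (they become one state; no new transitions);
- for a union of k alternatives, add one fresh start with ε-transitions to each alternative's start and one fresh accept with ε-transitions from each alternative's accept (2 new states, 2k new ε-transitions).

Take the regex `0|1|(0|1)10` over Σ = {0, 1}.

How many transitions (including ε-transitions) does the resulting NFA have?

Building bottom-up:
Each of the 6 symbol leaves contributes 1 transition (1 symbol, 0 ε).
  0|1 → 6 transitions (2 symbol, 4 ε)
  (0|1)10 → 8 transitions (4 symbol, 4 ε)
  0|1|(0|1)10 → 16 transitions (6 symbol, 10 ε)

16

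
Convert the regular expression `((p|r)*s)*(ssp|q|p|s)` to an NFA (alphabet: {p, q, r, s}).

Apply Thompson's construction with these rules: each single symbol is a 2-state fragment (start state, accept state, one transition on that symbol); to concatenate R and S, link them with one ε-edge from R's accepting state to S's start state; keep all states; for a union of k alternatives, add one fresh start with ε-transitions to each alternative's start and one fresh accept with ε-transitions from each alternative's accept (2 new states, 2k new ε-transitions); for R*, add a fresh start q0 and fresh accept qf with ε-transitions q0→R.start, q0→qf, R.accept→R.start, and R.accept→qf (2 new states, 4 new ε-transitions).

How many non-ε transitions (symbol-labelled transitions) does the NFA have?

9

Per subexpression:
Each of the 9 symbol leaves contributes exactly 1 symbol transition.
  p|r — 2 symbol transitions
  (p|r)* — 2 symbol transitions
  (p|r)*s — 3 symbol transitions
  ((p|r)*s)* — 3 symbol transitions
  ssp — 3 symbol transitions
  ssp|q|p|s — 6 symbol transitions
  ((p|r)*s)*(ssp|q|p|s) — 9 symbol transitions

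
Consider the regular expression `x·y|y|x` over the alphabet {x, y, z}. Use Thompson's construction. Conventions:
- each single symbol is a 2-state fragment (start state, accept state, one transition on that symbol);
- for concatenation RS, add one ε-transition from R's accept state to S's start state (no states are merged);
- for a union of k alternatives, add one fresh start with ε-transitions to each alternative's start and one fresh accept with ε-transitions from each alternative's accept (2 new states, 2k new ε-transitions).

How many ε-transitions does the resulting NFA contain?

7

Recursing over subexpressions:
Each of the 4 symbol leaves contributes 0 ε-transitions.
  x·y — 1 ε-transition
  x·y|y|x — 7 ε-transitions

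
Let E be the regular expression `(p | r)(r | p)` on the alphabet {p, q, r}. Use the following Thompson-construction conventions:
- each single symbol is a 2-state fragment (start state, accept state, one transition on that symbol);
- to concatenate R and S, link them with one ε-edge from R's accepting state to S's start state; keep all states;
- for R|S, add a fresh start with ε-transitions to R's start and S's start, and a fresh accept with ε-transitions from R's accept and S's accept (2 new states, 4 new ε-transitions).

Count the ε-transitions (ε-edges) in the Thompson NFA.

Building bottom-up:
Each of the 4 symbol leaves contributes 0 ε-transitions.
  p | r → 4 ε-transitions
  r | p → 4 ε-transitions
  (p | r)(r | p) → 9 ε-transitions

9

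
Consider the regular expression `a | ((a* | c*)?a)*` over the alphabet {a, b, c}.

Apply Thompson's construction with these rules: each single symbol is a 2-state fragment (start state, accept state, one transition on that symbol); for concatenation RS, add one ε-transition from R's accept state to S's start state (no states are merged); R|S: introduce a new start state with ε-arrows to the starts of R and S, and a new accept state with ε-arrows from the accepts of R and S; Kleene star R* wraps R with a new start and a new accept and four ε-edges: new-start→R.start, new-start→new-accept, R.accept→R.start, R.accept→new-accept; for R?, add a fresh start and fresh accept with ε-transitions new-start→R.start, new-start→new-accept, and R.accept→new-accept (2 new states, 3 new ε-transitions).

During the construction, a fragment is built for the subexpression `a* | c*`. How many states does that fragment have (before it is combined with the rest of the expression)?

10

Fragment for `a* | c*`:
Each of the 2 symbol leaves contributes a 2-state fragment.
  a* : 4 states
  c* : 4 states
  a* | c* : 10 states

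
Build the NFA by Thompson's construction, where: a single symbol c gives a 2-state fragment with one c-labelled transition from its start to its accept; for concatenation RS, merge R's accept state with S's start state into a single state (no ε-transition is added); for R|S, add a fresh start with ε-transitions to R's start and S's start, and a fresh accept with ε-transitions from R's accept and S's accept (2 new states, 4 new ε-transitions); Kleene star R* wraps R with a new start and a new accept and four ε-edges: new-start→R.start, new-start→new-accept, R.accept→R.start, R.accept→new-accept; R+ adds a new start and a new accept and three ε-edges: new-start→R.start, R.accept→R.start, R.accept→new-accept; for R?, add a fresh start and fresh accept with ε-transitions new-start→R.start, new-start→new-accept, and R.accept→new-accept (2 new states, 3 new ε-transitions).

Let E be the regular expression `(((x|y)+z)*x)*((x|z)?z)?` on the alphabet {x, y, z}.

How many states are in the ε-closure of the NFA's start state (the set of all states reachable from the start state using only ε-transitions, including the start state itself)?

Compute the ε-closure size of each fragment's start state recursively; a symbol fragment's start has no outgoing ε-edge, so its closure is just itself (size 1).
  x|y → new start ε-reaches every alternative's start; none of them accept ε, so the new accept is not reached: C = 1 + 1 + 1 = 3
  (x|y)+ → new start ε-reaches only the body's start; the new accept needs a symbol first: C = 1 + 3 = 4
  (x|y)+z → same as the first factor's closure: C = 4
  ((x|y)+z)* → the star's fresh start ε-reaches both the body's start and the fresh accept: C = 2 + 4 = 6
  ((x|y)+z)*x → the left operand accepts ε, so the closure extends into the next operand (the shared merged state is already counted); C = 6 + (1−1) = 6
  (((x|y)+z)*x)* → new start has ε-edges to the inner start and to the new accept, so C = 2 + 6 = 8
  x|z → C = 1 + 1 + 1 = 3 (the new accept is not ε-reachable since no branch accepts ε)
  (x|z)? → new start has ε-edges to the inner start and to the new accept, so C = 2 + 3 = 5
  (x|z)?z → the left operand accepts ε, so the closure extends into the next operand (the shared merged state is already counted); C = 5 + (1−1) = 5
  ((x|z)?z)? → new start has ε-edges to the inner start and to the new accept, so C = 2 + 5 = 7
  (((x|y)+z)*x)*((x|z)?z)? → the left operand accepts ε, so the closure extends into the next operand (the shared merged state is already counted); C = 8 + (7−1) = 14

14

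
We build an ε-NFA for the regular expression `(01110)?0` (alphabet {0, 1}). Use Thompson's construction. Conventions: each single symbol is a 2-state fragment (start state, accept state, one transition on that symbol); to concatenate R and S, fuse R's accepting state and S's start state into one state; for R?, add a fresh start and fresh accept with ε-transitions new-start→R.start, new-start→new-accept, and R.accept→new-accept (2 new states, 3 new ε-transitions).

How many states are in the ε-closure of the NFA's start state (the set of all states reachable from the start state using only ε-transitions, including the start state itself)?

3

Compute the ε-closure size of each fragment's start state recursively; a symbol fragment's start has no outgoing ε-edge, so its closure is just itself (size 1).
  01110 — same as the first factor's closure: |ε-closure| = 1
  (01110)? — new start has ε-edges to the inner start and to the new accept, so |ε-closure| = 2 + 1 = 3
  (01110)?0 — the left operand accepts ε, so the closure extends into the next operand (the shared merged state is already counted); |ε-closure| = 3 + (1−1) = 3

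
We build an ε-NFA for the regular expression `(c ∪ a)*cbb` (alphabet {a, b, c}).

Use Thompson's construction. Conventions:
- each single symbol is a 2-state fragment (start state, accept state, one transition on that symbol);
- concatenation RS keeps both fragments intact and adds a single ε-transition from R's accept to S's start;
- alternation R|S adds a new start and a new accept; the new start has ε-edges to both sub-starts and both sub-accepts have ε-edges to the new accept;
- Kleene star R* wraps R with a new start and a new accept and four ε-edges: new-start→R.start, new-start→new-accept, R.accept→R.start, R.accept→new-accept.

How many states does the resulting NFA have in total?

Recursing over subexpressions:
Each of the 5 symbol leaves contributes a 2-state fragment.
  c ∪ a : 6 states
  (c ∪ a)* : 8 states
  (c ∪ a)*cbb : 14 states

14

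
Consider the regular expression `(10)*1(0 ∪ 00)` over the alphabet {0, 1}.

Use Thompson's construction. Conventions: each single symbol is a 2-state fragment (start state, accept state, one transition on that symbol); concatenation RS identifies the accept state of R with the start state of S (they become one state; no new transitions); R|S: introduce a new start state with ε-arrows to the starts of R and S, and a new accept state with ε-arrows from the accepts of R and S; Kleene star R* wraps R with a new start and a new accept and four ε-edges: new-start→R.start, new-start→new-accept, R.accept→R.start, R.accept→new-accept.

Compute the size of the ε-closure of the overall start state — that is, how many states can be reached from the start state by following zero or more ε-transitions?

Let C(F) = |ε-closure(F.start)| within fragment F, and note whether F accepts ε. Symbol fragments have C = 1 and do not accept ε. Then:
  10 : same as the first factor's closure: |ε-closure| = 1
  (10)* : the star's fresh start ε-reaches both the body's start and the fresh accept: |ε-closure| = 2 + 1 = 3
  00 : same as the first factor's closure: |ε-closure| = 1
  0 ∪ 00 : new start ε-reaches every alternative's start; none of them accept ε, so the new accept is not reached: |ε-closure| = 1 + 1 + 1 = 3
  (10)*1(0 ∪ 00) : |ε-closure| = 3 + (1−1) = 3 (closure spills across the concat boundary because the left factor accepts ε)

3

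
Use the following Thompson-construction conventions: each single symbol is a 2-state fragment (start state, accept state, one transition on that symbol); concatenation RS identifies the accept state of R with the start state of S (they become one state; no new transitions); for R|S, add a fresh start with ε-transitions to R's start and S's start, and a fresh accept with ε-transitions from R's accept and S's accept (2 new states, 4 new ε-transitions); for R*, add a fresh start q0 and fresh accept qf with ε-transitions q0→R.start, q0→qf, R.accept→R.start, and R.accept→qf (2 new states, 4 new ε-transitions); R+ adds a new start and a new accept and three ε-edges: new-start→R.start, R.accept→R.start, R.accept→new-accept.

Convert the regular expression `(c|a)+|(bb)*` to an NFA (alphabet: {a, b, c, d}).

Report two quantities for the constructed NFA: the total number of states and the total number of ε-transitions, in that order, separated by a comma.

15, 15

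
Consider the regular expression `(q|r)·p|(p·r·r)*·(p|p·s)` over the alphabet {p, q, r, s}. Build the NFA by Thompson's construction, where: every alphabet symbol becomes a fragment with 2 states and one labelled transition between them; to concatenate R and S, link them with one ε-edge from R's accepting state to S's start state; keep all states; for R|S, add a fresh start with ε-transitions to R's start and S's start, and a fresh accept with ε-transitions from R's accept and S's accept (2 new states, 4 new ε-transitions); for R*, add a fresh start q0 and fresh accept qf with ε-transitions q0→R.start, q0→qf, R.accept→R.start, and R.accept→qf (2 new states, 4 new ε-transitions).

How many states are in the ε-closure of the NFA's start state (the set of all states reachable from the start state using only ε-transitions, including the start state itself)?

Let C(F) = |ε-closure(F.start)| within fragment F, and note whether F accepts ε. Symbol fragments have C = 1 and do not accept ε. Then:
  q|r — |closure| = 1 + 1 + 1 = 3 (the new accept is not ε-reachable since no branch accepts ε)
  (q|r)·p — same as the first factor's closure: |closure| = 3
  p·r·r — |closure| equals the left operand's closure size = 1 (its accept is not ε-reachable, so the closure stops there)
  (p·r·r)* — new start has ε-edges to the inner start and to the new accept, so |closure| = 2 + 1 = 3
  p·s — same as the first factor's closure: |closure| = 1
  p|p·s — new start ε-reaches every alternative's start; none of them accept ε, so the new accept is not reached: |closure| = 1 + 1 + 1 = 3
  (p·r·r)*·(p|p·s) — the left operand accepts ε, so the closure extends into the next operand (via the concat ε-link); |closure| = 3 + 3 = 6
  (q|r)·p|(p·r·r)*·(p|p·s) — new start ε-reaches every alternative's start; none of them accept ε, so the new accept is not reached: |closure| = 1 + 3 + 6 = 10

10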